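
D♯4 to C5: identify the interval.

diminished 7th

D to C spans seven letter names (D-E-F-G-A-B-C), so the interval is some kind of seventh.
A major seventh would be 11 semitones; D#4 to C5 is 9, two semitones narrower, so the interval is diminished.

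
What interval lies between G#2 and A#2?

major second

G to A spans two letter names (G-A), so the interval is some kind of second.
The major second spans 2 semitones, and G#2 to A#2 is exactly 2 semitones — so this is a major second.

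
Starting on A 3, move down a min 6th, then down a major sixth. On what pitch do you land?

E 2

A3 down a minor sixth → C#3 (8 semitones).
A major sixth down from C#3 is E2.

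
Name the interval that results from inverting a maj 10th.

m6

First reduce the compound major tenth to its simple form, a major third.
Interval numbers invert to sum to nine: 3 + 6 = 9, so a third inverts to a sixth.
And major becomes minor under inversion, so we get a minor sixth.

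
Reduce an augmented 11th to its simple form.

augmented fourth

Each octave removed subtracts seven from the number: 11 − 7 = 4.
That makes an augmented eleventh a compound augmented fourth — an octave plus an augmented fourth.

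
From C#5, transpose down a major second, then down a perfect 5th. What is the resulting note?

E4

A major second down from C#5 is B4.
Down a perfect fifth from B4: E4 (7 semitones down).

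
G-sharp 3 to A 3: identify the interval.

G to A spans two letter names (G-A): a second.
A major second would be 2 semitones, but G#3 to A3 is 1 — one semitone narrower, making it a minor second.

minor second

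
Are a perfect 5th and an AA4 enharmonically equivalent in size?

Yes

A perfect fifth = 7 semitones = a doubly augmented fourth; enharmonically equal.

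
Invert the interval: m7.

major second

Inverted interval numbers add to nine, so a seventh pairs with a second (7 + 2 = 9).
And minor becomes major under inversion, so we get a major second.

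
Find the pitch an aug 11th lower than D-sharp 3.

A 1

Counting four letter names plus an octave down from D lands on A.
Moving 18 semitones down from D#3 (the size of an augmented eleventh) reaches A1.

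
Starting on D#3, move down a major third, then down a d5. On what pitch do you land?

A major third down from D#3 is B2.
A diminished fifth down from B2 is E#2.

E#2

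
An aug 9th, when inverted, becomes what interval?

First reduce the compound augmented ninth to its simple form, an augmented second.
Inverted interval numbers add to nine, so a second pairs with a seventh (2 + 7 = 9).
The quality also flips — augmented becomes diminished — giving a diminished seventh.

diminished seventh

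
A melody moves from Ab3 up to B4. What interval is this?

A to B spans two letter names (A-B), plus an octave, so the interval is some kind of ninth.
Ab3 to B4 spans 15 semitones — one semitone wider than the major ninth (14) — giving an augmented ninth.
(Equivalently, a compound augmented second: an augmented second plus an octave.)

augmented 9th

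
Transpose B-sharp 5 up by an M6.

Counting six letter names up from B lands on G.
A major sixth is 9 semitones; 9 semitones up from B#5 gives G##6.

G-double-sharp 6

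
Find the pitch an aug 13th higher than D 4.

The thirteenth's letter: D up six letter names plus an octave → B.
Moving 22 semitones up from D4 (the size of an augmented thirteenth) reaches B#5.

B sharp 5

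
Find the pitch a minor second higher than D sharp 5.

E 5

Two letter names up from D: E.
Moving 1 semitone up from D#5 (the size of a minor second) reaches E5.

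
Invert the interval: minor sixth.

M3

Inverted interval numbers add to nine, so a sixth pairs with a third (6 + 3 = 9).
And minor becomes major under inversion, so we get a major third.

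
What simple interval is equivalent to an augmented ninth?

augmented second

Each octave removed subtracts seven from the number: 9 − 7 = 2.
That makes an augmented ninth a compound augmented second — an octave plus an augmented second.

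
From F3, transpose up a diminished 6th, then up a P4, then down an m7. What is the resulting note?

Up a diminished sixth from F3: Dbb4 (7 semitones up).
Dbb4 up a perfect fourth → Gbb4 (5 semitones).
Gbb4 down a minor seventh → Abb3 (10 semitones).

Abb3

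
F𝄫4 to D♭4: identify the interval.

diminished third

Descending from Fbb4 to Db4 is the same interval as ascending Db4 to Fbb4.
D to F spans three letter names (D-E-F): a third.
A major third would be 4 semitones; Db4 to Fbb4 is 2, two semitones narrower, so the interval is diminished.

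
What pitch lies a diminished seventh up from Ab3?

Gbb4

The seventh takes the letter from A up to G.
A diminished seventh is 9 semitones; 9 semitones up from Ab3 gives Gbb4.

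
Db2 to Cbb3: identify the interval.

D to C spans seven letter names (D-E-F-G-A-B-C), so the interval is some kind of seventh.
Db2 to Cbb3 spans 9 semitones — two semitones narrower than the major seventh (11) — giving a diminished seventh.

diminished seventh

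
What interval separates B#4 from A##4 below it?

Descending from B#4 to A##4 is the same interval as ascending A##4 to B#4.
A to B spans two letter names (A-B), so the interval is some kind of second.
At 1 semitone, A##4→B#4 falls one short of a major second: minor.

minor second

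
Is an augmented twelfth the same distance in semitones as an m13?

Yes

Both span 20 semitones: an augmented twelfth and a minor thirteenth are the same chromatic distance.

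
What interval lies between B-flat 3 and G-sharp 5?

A13

B to G spans six letter names (B-C-D-E-F-G), plus an octave: a thirteenth.
The major thirteenth is 21 semitones; here we have 22, one semitone wider: augmented.
(Equivalently, a compound augmented sixth: an augmented sixth plus an octave.)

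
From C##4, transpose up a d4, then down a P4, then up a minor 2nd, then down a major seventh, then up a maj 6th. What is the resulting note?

C##4 up a diminished fourth → F#4 (4 semitones).
Down a perfect fourth from F#4: C#4 (5 semitones down).
C#4 up a minor second → D4 (1 semitone).
Down a major seventh from D4: Eb3 (11 semitones down).
A major sixth up from Eb3 is C4.

C4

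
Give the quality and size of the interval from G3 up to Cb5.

G to C spans four letter names (G-A-B-C), plus an octave: an eleventh.
The perfect eleventh is 17 semitones; here we have 16, one semitone narrower: diminished.
(Equivalently, a compound diminished fourth: a diminished fourth plus an octave.)

diminished eleventh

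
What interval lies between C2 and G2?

P5

C to G spans five letter names (C-D-E-F-G) — that makes it a fifth of some quality.
The perfect fifth spans 7 semitones, and C2 to G2 is exactly 7 semitones — so this is a perfect fifth.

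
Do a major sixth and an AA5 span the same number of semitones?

Yes

A major sixth = 9 semitones = a doubly augmented fifth; enharmonically equal.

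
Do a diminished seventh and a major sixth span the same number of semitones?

Yes

A diminished seventh = 9 semitones = a major sixth; enharmonically equal.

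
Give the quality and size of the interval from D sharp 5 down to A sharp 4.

P4

Descending from D#5 to A#4 is the same interval as ascending A#4 to D#5.
A to D spans four letter names (A-B-C-D): a fourth.
The perfect fourth spans 5 semitones, and A#4 to D#5 is exactly 5 semitones — so this is a perfect fourth.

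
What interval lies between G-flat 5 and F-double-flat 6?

diminished seventh

G to F spans seven letter names (G-A-B-C-D-E-F), so the interval is some kind of seventh.
A major seventh would be 11 semitones; Gb5 to Fbb6 is 9, two semitones narrower, so the interval is diminished.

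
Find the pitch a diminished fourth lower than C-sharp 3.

G-double-sharp 2

The fourth takes the letter from C down to G.
Moving 4 semitones down from C#3 (the size of a diminished fourth) reaches G##2.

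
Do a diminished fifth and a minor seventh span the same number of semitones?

No

6 semitones (diminished fifth) vs 10 semitones (minor seventh): not equal.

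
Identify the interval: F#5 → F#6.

F to F is the same letter name, plus an octave, so the interval is some kind of octave.
F#5 to F#6 is 12 semitones, matching the perfect octave exactly, so the quality is perfect.

perfect octave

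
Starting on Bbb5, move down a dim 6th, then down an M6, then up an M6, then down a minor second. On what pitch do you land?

C#5

A diminished sixth down from Bbb5 is D5.
Down a major sixth from D5: F4 (9 semitones down).
F4 up a major sixth → D5 (9 semitones).
D5 down a minor second → C#5 (1 semitone).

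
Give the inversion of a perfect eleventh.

First reduce the compound perfect eleventh to its simple form, a perfect fourth.
Inverted interval numbers add to nine, so a fourth pairs with a fifth (4 + 5 = 9).
The quality also flips — perfect stays perfect — giving a perfect fifth.

perfect fifth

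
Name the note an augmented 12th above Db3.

A4

Counting five letter names plus an octave up from D lands on A.
An augmented twelfth spans 20 semitones, so from Db3 the target pitch is A4.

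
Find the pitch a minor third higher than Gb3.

Three letter names up from G: B.
A minor third is 3 semitones; 3 semitones up from Gb3 gives Bbb3.

Bbb3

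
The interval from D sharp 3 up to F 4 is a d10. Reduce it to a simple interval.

Subtracting seven from the interval number removes an octave: 10 − 7 = 3.
So a diminished tenth is an octave plus a diminished third. The quality is unchanged.

diminished 3rd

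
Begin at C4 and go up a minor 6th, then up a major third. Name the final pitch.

C4 up a minor sixth → Ab4 (8 semitones).
Ab4 up a major third → C5 (4 semitones).

C5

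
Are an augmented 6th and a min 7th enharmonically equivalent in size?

Yes

Both span 10 semitones: an augmented sixth and a minor seventh are the same chromatic distance.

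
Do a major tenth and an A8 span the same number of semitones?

No

16 semitones (major tenth) vs 13 semitones (augmented octave): not equal.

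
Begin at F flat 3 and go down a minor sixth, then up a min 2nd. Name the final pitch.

B double-flat 2

A minor sixth down from Fb3 is Ab2.
A minor second up from Ab2 is Bbb2.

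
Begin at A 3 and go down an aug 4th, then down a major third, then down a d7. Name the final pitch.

D 2

Down an augmented fourth from A3: Eb3 (6 semitones down).
Down a major third from Eb3: Cb3 (4 semitones down).
A diminished seventh down from Cb3 is D2.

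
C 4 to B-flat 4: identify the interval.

C to B spans seven letter names (C-D-E-F-G-A-B) — that makes it a seventh of some quality.
C4 to Bb4 is 10 semitones, a half step short of the major seventh (11), so this is minor.

minor 7th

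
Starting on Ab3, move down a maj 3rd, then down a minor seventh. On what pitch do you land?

Gb2

Down a major third from Ab3: Fb3 (4 semitones down).
Fb3 down a minor seventh → Gb2 (10 semitones).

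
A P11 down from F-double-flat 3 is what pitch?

C-double-flat 2

Counting four letter names plus an octave down from F lands on C.
Moving 17 semitones down from Fbb3 (the size of a perfect eleventh) reaches Cbb2.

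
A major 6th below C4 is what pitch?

Eb3

The sixth takes the letter from C down to E.
A major sixth spans 9 semitones, so from C4 the target pitch is Eb3.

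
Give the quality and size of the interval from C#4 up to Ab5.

C to A spans six letter names (C-D-E-F-G-A), plus an octave, so the interval is some kind of thirteenth.
A major thirteenth would be 21 semitones; C#4 to Ab5 is 19, two semitones narrower, so the interval is diminished.
(Equivalently, a compound diminished sixth: a diminished sixth plus an octave.)

diminished thirteenth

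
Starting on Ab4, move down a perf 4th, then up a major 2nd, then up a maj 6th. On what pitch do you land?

Ab4 down a perfect fourth → Eb4 (5 semitones).
Eb4 up a major second → F4 (2 semitones).
Up a major sixth from F4: D5 (9 semitones up).

D5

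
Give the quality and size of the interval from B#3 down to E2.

Descending from B#3 to E2 is the same interval as ascending E2 to B#3.
E to B spans five letter names (E-F-G-A-B), plus an octave, so the interval is some kind of twelfth.
A perfect twelfth would be 19 semitones; E2 to B#3 is 20, one semitone wider, so the interval is augmented.
(Equivalently, a compound augmented fifth: an augmented fifth plus an octave.)

augmented 12th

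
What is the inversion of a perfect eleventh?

perfect 5th

First reduce the compound perfect eleventh to its simple form, a perfect fourth.
The rule of nine gives the new number: 9 − 4 = 5, so a fourth becomes a fifth.
And perfect stays perfect under inversion, so we get a perfect fifth.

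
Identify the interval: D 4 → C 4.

Descending from D4 to C4 is the same interval as ascending C4 to D4.
C to D spans two letter names (C-D), so the interval is some kind of second.
Counting semitones, C4→D4 is 2, which is the major second.

major second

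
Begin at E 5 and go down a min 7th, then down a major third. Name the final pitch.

A minor seventh down from E5 is F#4.
A major third down from F#4 is D4.

D 4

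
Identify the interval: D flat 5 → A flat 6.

perfect 12th

D to A spans five letter names (D-E-F-G-A), plus an octave, so the interval is some kind of twelfth.
Db5 to Ab6 is 19 semitones, matching the perfect twelfth exactly, so the quality is perfect.
(Equivalently, a compound perfect fifth: a perfect fifth plus an octave.)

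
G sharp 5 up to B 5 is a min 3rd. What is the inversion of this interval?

major 6th

Inverted interval numbers add to nine, so a third pairs with a sixth (3 + 6 = 9).
The quality also flips — minor becomes major — giving a major sixth.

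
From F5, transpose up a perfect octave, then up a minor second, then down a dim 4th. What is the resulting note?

D6

Up a perfect octave from F5: F6 (12 semitones up).
Up a minor second from F6: Gb6 (1 semitone up).
A diminished fourth down from Gb6 is D6.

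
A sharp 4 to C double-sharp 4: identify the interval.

Descending from A#4 to C##4 is the same interval as ascending C##4 to A#4.
C to A spans six letter names (C-D-E-F-G-A), so the interval is some kind of sixth.
C##4 to A#4 is 8 semitones, a half step short of the major sixth (9), so this is minor.

m6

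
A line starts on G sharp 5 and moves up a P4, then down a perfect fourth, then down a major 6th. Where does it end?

A perfect fourth up from G#5 is C#6.
C#6 down a perfect fourth → G#5 (5 semitones).
G#5 down a major sixth → B4 (9 semitones).

B 4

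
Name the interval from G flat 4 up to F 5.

major seventh

G to F spans seven letter names (G-A-B-C-D-E-F) — that makes it a seventh of some quality.
The major seventh spans 11 semitones, and Gb4 to F5 is exactly 11 semitones — so this is a major seventh.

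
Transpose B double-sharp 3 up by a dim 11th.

E sharp 5

Four letters up from B (plus an octave) reaches E.
Moving 16 semitones up from B##3 (the size of a diminished eleventh) reaches E#5.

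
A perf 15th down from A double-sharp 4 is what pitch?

A fifteenth keeps the letter name A, two octaves down from A.
A perfect fifteenth spans 24 semitones, so from A##4 the target pitch is A##2.

A double-sharp 2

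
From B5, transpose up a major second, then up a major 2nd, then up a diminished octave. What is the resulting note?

D7

A major second up from B5 is C#6.
C#6 up a major second → D#6 (2 semitones).
A diminished octave up from D#6 is D7.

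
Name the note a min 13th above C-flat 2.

The thirteenth's letter: C up six letter names plus an octave → A.
Moving 20 semitones up from Cb2 (the size of a minor thirteenth) reaches Abb3.

A-double-flat 3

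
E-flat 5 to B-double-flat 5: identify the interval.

E to B spans five letter names (E-F-G-A-B) — that makes it a fifth of some quality.
A perfect fifth would be 7 semitones; Eb5 to Bbb5 is 6, one semitone narrower, so the interval is diminished.

diminished fifth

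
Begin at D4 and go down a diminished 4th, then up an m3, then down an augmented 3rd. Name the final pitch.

Down a diminished fourth from D4: A#3 (4 semitones down).
A minor third up from A#3 is C#4.
Down an augmented third from C#4: Ab3 (5 semitones down).

Ab3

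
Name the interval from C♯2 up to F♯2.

C to F spans four letter names (C-D-E-F) — that makes it a fourth of some quality.
C#2 to F#2 is 5 semitones, matching the perfect fourth exactly, so the quality is perfect.

perfect 4th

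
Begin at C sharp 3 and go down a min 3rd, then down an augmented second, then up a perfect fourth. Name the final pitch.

C 3

A minor third down from C#3 is A#2.
An augmented second down from A#2 is G2.
Up a perfect fourth from G2: C3 (5 semitones up).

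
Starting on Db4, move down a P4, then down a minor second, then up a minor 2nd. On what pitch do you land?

Ab3

A perfect fourth down from Db4 is Ab3.
Ab3 down a minor second → G3 (1 semitone).
G3 up a minor second → Ab3 (1 semitone).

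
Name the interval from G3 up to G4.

perfect octave

G to G is the same letter name, plus an octave, so the interval is some kind of octave.
The perfect octave spans 12 semitones, and G3 to G4 is exactly 12 semitones — so this is a perfect octave.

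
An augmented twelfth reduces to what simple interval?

Each octave removed subtracts seven from the number: 12 − 7 = 5.
Quality carries through unchanged, so the simple form is an augmented fifth.

augmented fifth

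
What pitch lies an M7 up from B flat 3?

Counting seven letter names up from B lands on A.
Moving 11 semitones up from Bb3 (the size of a major seventh) reaches A4.

A 4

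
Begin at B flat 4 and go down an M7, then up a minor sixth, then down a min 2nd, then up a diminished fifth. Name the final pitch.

Bb4 down a major seventh → Cb4 (11 semitones).
Cb4 up a minor sixth → Abb4 (8 semitones).
Down a minor second from Abb4: Gb4 (1 semitone down).
Gb4 up a diminished fifth → Dbb5 (6 semitones).

D double-flat 5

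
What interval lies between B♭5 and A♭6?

minor seventh

B to A spans seven letter names (B-C-D-E-F-G-A) — that makes it a seventh of some quality.
A major seventh would be 11 semitones, but Bb5 to Ab6 is 10 — one semitone narrower, making it a minor seventh.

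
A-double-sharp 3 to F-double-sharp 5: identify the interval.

A to F spans six letter names (A-B-C-D-E-F), plus an octave: a thirteenth.
A major thirteenth would be 21 semitones, but A##3 to F##5 is 20 — one semitone narrower, making it a minor thirteenth.
(Equivalently, a compound minor sixth: a minor sixth plus an octave.)

m13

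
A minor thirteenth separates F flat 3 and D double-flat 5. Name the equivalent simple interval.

m6

Each octave removed subtracts seven from the number: 13 − 7 = 6.
Quality carries through unchanged, so the simple form is a minor sixth.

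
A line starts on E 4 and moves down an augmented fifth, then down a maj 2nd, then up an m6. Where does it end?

E double-flat 4

An augmented fifth down from E4 is Ab3.
Ab3 down a major second → Gb3 (2 semitones).
Gb3 up a minor sixth → Ebb4 (8 semitones).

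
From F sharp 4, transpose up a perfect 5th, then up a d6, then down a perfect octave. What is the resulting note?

Up a perfect fifth from F#4: C#5 (7 semitones up).
C#5 up a diminished sixth → Ab5 (7 semitones).
A perfect octave down from Ab5 is Ab4.

A flat 4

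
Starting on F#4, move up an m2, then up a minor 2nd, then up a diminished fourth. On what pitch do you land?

F#4 up a minor second → G4 (1 semitone).
A minor second up from G4 is Ab4.
Up a diminished fourth from Ab4: Dbb5 (4 semitones up).

Dbb5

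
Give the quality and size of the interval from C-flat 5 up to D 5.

A2

C to D spans two letter names (C-D), so the interval is some kind of second.
Cb5 to D5 spans 3 semitones — one semitone wider than the major second (2) — giving an augmented second.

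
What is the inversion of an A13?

diminished third

First reduce the compound augmented thirteenth to its simple form, an augmented sixth.
Inverted interval numbers add to nine, so a sixth pairs with a third (6 + 3 = 9).
The quality also flips — augmented becomes diminished — giving a diminished third.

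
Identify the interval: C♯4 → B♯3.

Descending from C#4 to B#3 is the same interval as ascending B#3 to C#4.
B to C spans two letter names (B-C): a second.
A major second would be 2 semitones, but B#3 to C#4 is 1 — one semitone narrower, making it a minor second.

m2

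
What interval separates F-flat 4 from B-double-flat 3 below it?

perfect 5th

Descending from Fb4 to Bbb3 is the same interval as ascending Bbb3 to Fb4.
B to F spans five letter names (B-C-D-E-F): a fifth.
The perfect fifth spans 7 semitones, and Bbb3 to Fb4 is exactly 7 semitones — so this is a perfect fifth.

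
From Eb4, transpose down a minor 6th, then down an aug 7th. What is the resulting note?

Abb2

A minor sixth down from Eb4 is G3.
An augmented seventh down from G3 is Abb2.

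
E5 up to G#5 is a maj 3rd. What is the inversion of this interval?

Inverted interval numbers add to nine, so a third pairs with a sixth (3 + 6 = 9).
And major becomes minor under inversion, so we get a minor sixth.

m6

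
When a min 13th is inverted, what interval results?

M3

First reduce the compound minor thirteenth to its simple form, a minor sixth.
Inverted interval numbers add to nine, so a sixth pairs with a third (6 + 3 = 9).
The quality also flips — minor becomes major — giving a major third.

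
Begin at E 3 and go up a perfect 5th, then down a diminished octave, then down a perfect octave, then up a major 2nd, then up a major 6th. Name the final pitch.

A double-sharp 2

E3 up a perfect fifth → B3 (7 semitones).
A diminished octave down from B3 is B#2.
A perfect octave down from B#2 is B#1.
A major second up from B#1 is C##2.
C##2 up a major sixth → A##2 (9 semitones).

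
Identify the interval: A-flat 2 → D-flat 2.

perfect fifth

Descending from Ab2 to Db2 is the same interval as ascending Db2 to Ab2.
D to A spans five letter names (D-E-F-G-A), so the interval is some kind of fifth.
The perfect fifth spans 7 semitones, and Db2 to Ab2 is exactly 7 semitones — so this is a perfect fifth.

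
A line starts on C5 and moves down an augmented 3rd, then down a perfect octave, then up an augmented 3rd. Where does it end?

C4

An augmented third down from C5 is Abb4.
A perfect octave down from Abb4 is Abb3.
Abb3 up an augmented third → C4 (5 semitones).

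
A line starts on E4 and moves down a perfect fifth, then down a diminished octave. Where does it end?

A#2

Down a perfect fifth from E4: A3 (7 semitones down).
A diminished octave down from A3 is A#2.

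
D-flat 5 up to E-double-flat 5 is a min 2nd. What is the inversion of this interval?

major 7th

The rule of nine gives the new number: 9 − 2 = 7, so a second becomes a seventh.
And minor becomes major under inversion, so we get a major seventh.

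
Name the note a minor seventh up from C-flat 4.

Counting seven letter names up from C lands on B.
Moving 10 semitones up from Cb4 (the size of a minor seventh) reaches Bbb4.

B-double-flat 4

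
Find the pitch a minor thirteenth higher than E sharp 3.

C sharp 5

Six letters up from E (plus an octave) reaches C.
Moving 20 semitones up from E#3 (the size of a minor thirteenth) reaches C#5.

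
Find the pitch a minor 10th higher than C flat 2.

Counting three letter names plus an octave up from C lands on E.
A minor tenth spans 15 semitones, so from Cb2 the target pitch is Ebb3.

E double-flat 3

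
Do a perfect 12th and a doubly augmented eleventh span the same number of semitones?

A perfect twelfth = 19 semitones = a doubly augmented eleventh; enharmonically equal.

Yes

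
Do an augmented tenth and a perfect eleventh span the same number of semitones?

Yes

An augmented tenth spans 17 semitones, and a perfect eleventh also spans 17 semitones — they're enharmonic.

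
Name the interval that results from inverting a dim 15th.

First reduce the compound diminished fifteenth to its simple form, a diminished octave.
The rule of nine gives the new number: 9 − 8 = 1, so an octave becomes a unison.
The quality also flips — diminished becomes augmented — giving an augmented unison.

augmented unison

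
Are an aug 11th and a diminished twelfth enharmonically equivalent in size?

Both span 18 semitones: an augmented eleventh and a diminished twelfth are the same chromatic distance.

Yes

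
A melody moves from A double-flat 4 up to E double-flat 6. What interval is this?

perfect twelfth

A to E spans five letter names (A-B-C-D-E), plus an octave, so the interval is some kind of twelfth.
The perfect twelfth spans 19 semitones, and Abb4 to Ebb6 is exactly 19 semitones — so this is a perfect twelfth.
(Equivalently, a compound perfect fifth: a perfect fifth plus an octave.)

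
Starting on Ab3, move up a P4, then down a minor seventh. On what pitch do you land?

A perfect fourth up from Ab3 is Db4.
Down a minor seventh from Db4: Eb3 (10 semitones down).

Eb3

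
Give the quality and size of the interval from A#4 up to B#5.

A to B spans two letter names (A-B), plus an octave — that makes it a ninth of some quality.
The major ninth spans 14 semitones, and A#4 to B#5 is exactly 14 semitones — so this is a major ninth.
(Equivalently, a compound major second: a major second plus an octave.)

M9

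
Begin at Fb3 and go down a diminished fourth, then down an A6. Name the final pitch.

Ebb2

Down a diminished fourth from Fb3: C3 (4 semitones down).
An augmented sixth down from C3 is Ebb2.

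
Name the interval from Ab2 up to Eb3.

A to E spans five letter names (A-B-C-D-E), so the interval is some kind of fifth.
Counting semitones, Ab2→Eb3 is 7, which is the perfect fifth.

perfect fifth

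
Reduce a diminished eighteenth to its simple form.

diminished 4th

Take out 2 octaves (14 from the number): 18 − 14 = 4.
So a diminished eighteenth is 2 octaves plus a diminished fourth. The quality is unchanged.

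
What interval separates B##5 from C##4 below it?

major fourteenth

Descending from B##5 to C##4 is the same interval as ascending C##4 to B##5.
C to B spans seven letter names (C-D-E-F-G-A-B), plus an octave — that makes it a fourteenth of some quality.
The major fourteenth spans 23 semitones, and C##4 to B##5 is exactly 23 semitones — so this is a major fourteenth.
(Equivalently, a compound major seventh: a major seventh plus an octave.)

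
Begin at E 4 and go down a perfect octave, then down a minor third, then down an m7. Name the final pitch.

Down a perfect octave from E4: E3 (12 semitones down).
E3 down a minor third → C#3 (3 semitones).
Down a minor seventh from C#3: D#2 (10 semitones down).

D sharp 2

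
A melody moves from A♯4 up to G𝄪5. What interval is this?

A to G spans seven letter names (A-B-C-D-E-F-G) — that makes it a seventh of some quality.
The major seventh spans 11 semitones, and A#4 to G##5 is exactly 11 semitones — so this is a major seventh.

M7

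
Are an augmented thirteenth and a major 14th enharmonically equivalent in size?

An augmented thirteenth spans 22 semitones; a major fourteenth spans 23 semitones. They differ by 1.

No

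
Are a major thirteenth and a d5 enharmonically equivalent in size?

No

A major thirteenth spans 21 semitones; a diminished fifth spans 6 semitones. They differ by 15.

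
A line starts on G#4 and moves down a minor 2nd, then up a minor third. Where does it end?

A#4

Down a minor second from G#4: F##4 (1 semitone down).
Up a minor third from F##4: A#4 (3 semitones up).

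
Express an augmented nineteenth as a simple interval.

Take out 2 octaves (14 from the number): 19 − 14 = 5.
Quality carries through unchanged, so the simple form is an augmented fifth.

augmented 5th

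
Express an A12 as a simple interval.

Take out an octave (7 from the number): 12 − 7 = 5.
Quality carries through unchanged, so the simple form is an augmented fifth.

augmented fifth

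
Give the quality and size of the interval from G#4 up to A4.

G to A spans two letter names (G-A), so the interval is some kind of second.
At 1 semitone, G#4→A4 falls one short of a major second: minor.

minor second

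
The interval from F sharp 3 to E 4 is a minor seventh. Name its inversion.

M2

Inverted interval numbers add to nine, so a seventh pairs with a second (7 + 2 = 9).
And minor becomes major under inversion, so we get a major second.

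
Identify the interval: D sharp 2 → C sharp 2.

major 2nd

Descending from D#2 to C#2 is the same interval as ascending C#2 to D#2.
C to D spans two letter names (C-D), so the interval is some kind of second.
C#2 to D#2 is 2 semitones, matching the major second exactly, so the quality is major.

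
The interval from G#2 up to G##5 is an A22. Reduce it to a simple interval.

Take out 2 octaves (14 from the number): 22 − 14 = 8.
That makes an augmented twenty-second a compound augmented octave — 2 octaves plus an augmented octave.

augmented 8th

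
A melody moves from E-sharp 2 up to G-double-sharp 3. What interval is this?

E to G spans three letter names (E-F-G), plus an octave: a tenth.
Counting semitones, E#2→G##3 is 16, which is the major tenth.
(Equivalently, a compound major third: a major third plus an octave.)

major tenth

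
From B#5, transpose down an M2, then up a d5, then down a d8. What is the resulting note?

Down a major second from B#5: A#5 (2 semitones down).
Up a diminished fifth from A#5: E6 (6 semitones up).
E6 down a diminished octave → E#5 (11 semitones).

E#5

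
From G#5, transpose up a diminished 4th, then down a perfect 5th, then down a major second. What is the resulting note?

A diminished fourth up from G#5 is C6.
A perfect fifth down from C6 is F5.
Down a major second from F5: Eb5 (2 semitones down).

Eb5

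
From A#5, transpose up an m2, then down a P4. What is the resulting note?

F#5

Up a minor second from A#5: B5 (1 semitone up).
A perfect fourth down from B5 is F#5.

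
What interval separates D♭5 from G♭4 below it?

P5

Descending from Db5 to Gb4 is the same interval as ascending Gb4 to Db5.
G to D spans five letter names (G-A-B-C-D), so the interval is some kind of fifth.
Counting semitones, Gb4→Db5 is 7, which is the perfect fifth.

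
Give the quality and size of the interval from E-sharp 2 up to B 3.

diminished twelfth

E to B spans five letter names (E-F-G-A-B), plus an octave: a twelfth.
E#2 to B3 spans 18 semitones — one semitone narrower than the perfect twelfth (19) — giving a diminished twelfth.
(Equivalently, a compound diminished fifth: a diminished fifth plus an octave.)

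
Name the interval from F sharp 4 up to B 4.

F to B spans four letter names (F-G-A-B), so the interval is some kind of fourth.
The perfect fourth spans 5 semitones, and F#4 to B4 is exactly 5 semitones — so this is a perfect fourth.

perfect fourth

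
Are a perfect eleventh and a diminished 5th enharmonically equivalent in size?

17 semitones (perfect eleventh) vs 6 semitones (diminished fifth): not equal.

No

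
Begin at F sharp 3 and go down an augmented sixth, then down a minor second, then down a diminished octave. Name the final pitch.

F#3 down an augmented sixth → Ab2 (10 semitones).
Ab2 down a minor second → G2 (1 semitone).
G2 down a diminished octave → G#1 (11 semitones).

G sharp 1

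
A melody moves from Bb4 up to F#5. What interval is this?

B to F spans five letter names (B-C-D-E-F): a fifth.
The perfect fifth is 7 semitones; here we have 8, one semitone wider: augmented.

augmented 5th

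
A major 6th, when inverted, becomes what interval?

The rule of nine gives the new number: 9 − 6 = 3, so a sixth becomes a third.
And major becomes minor under inversion, so we get a minor third.

m3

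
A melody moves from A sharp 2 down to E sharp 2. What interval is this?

Descending from A#2 to E#2 is the same interval as ascending E#2 to A#2.
E to A spans four letter names (E-F-G-A) — that makes it a fourth of some quality.
The perfect fourth spans 5 semitones, and E#2 to A#2 is exactly 5 semitones — so this is a perfect fourth.

perfect fourth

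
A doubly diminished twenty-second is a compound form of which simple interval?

Take out 2 octaves (14 from the number): 22 − 14 = 8.
Quality carries through unchanged, so the simple form is a doubly diminished octave.

dd8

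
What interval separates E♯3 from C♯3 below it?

Descending from E#3 to C#3 is the same interval as ascending C#3 to E#3.
C to E spans three letter names (C-D-E): a third.
C#3 to E#3 is 4 semitones, matching the major third exactly, so the quality is major.

major third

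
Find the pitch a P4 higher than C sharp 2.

F sharp 2

Counting four letter names up from C lands on F.
A perfect fourth is 5 semitones; 5 semitones up from C#2 gives F#2.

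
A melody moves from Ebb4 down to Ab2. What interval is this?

d12

Descending from Ebb4 to Ab2 is the same interval as ascending Ab2 to Ebb4.
A to E spans five letter names (A-B-C-D-E), plus an octave: a twelfth.
Ab2 to Ebb4 spans 18 semitones — one semitone narrower than the perfect twelfth (19) — giving a diminished twelfth.
(Equivalently, a compound diminished fifth: a diminished fifth plus an octave.)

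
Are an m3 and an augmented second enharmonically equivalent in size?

A minor third = 3 semitones = an augmented second; enharmonically equal.

Yes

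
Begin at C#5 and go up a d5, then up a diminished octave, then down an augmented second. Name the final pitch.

Up a diminished fifth from C#5: G5 (6 semitones up).
G5 up a diminished octave → Gb6 (11 semitones).
Down an augmented second from Gb6: Fbb6 (3 semitones down).

Fbb6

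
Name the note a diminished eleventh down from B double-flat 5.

F 4

The eleventh's letter: B down four letter names plus an octave → F.
A diminished eleventh is 16 semitones; 16 semitones down from Bbb5 gives F4.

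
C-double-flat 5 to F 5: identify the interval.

doubly augmented fourth

C to F spans four letter names (C-D-E-F), so the interval is some kind of fourth.
A perfect fourth would be 5 semitones; Cbb5 to F5 is 7, two semitones wider, so the interval is doubly augmented.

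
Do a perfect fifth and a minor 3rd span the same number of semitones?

No

A perfect fifth spans 7 semitones; a minor third spans 3 semitones. They differ by 4.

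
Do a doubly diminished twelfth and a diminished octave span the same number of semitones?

A doubly diminished twelfth is 17 semitones but a diminished octave is 11 semitones — different sizes.

No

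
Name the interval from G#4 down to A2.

Descending from G#4 to A2 is the same interval as ascending A2 to G#4.
A to G spans seven letter names (A-B-C-D-E-F-G), plus an octave — that makes it a fourteenth of some quality.
Counting semitones, A2→G#4 is 23, which is the major fourteenth.
(Equivalently, a compound major seventh: a major seventh plus an octave.)

major 14th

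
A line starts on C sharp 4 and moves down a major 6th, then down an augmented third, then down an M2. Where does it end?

B double-flat 2

C#4 down a major sixth → E3 (9 semitones).
Down an augmented third from E3: Cb3 (5 semitones down).
Down a major second from Cb3: Bbb2 (2 semitones down).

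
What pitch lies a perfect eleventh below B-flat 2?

The eleventh's letter: B down four letter names plus an octave → F.
A perfect eleventh is 17 semitones; 17 semitones down from Bb2 gives F1.

F 1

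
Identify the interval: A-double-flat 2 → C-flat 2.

Descending from Abb2 to Cb2 is the same interval as ascending Cb2 to Abb2.
C to A spans six letter names (C-D-E-F-G-A) — that makes it a sixth of some quality.
A major sixth would be 9 semitones, but Cb2 to Abb2 is 8 — one semitone narrower, making it a minor sixth.

m6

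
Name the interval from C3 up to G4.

C to G spans five letter names (C-D-E-F-G), plus an octave, so the interval is some kind of twelfth.
Counting semitones, C3→G4 is 19, which is the perfect twelfth.
(Equivalently, a compound perfect fifth: a perfect fifth plus an octave.)

P12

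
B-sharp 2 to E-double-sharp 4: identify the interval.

augmented 11th

B to E spans four letter names (B-C-D-E), plus an octave: an eleventh.
The perfect eleventh is 17 semitones; here we have 18, one semitone wider: augmented.
(Equivalently, a compound augmented fourth: an augmented fourth plus an octave.)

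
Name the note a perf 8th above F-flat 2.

F-flat 3

For an octave the letter name doesn't change: still F, an octave up.
A perfect octave spans 12 semitones, so from Fb2 the target pitch is Fb3.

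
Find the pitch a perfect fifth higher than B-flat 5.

The fifth takes the letter from B up to F.
A perfect fifth is 7 semitones; 7 semitones up from Bb5 gives F6.

F 6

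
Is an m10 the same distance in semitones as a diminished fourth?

A minor tenth is 15 semitones but a diminished fourth is 4 semitones — different sizes.

No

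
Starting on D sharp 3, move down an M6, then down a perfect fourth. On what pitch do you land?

C sharp 2

A major sixth down from D#3 is F#2.
A perfect fourth down from F#2 is C#2.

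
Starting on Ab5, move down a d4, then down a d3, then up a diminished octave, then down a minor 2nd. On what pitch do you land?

B#5

Ab5 down a diminished fourth → E5 (4 semitones).
E5 down a diminished third → C##5 (2 semitones).
C##5 up a diminished octave → C#6 (11 semitones).
A minor second down from C#6 is B#5.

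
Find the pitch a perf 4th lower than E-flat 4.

B-flat 3

Four letter names down from E: B.
A perfect fourth spans 5 semitones, so from Eb4 the target pitch is Bb3.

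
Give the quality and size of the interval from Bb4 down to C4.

Descending from Bb4 to C4 is the same interval as ascending C4 to Bb4.
C to B spans seven letter names (C-D-E-F-G-A-B): a seventh.
At 10 semitones, C4→Bb4 falls one short of a major seventh: minor.

minor seventh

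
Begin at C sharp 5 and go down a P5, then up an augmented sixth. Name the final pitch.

D double-sharp 5

A perfect fifth down from C#5 is F#4.
F#4 up an augmented sixth → D##5 (10 semitones).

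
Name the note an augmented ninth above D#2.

The ninth's letter: D up two letter names plus an octave → E.
An augmented ninth is 15 semitones; 15 semitones up from D#2 gives E##3.

E##3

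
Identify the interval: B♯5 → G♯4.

Descending from B#5 to G#4 is the same interval as ascending G#4 to B#5.
G to B spans three letter names (G-A-B), plus an octave — that makes it a tenth of some quality.
The major tenth spans 16 semitones, and G#4 to B#5 is exactly 16 semitones — so this is a major tenth.
(Equivalently, a compound major third: a major third plus an octave.)

M10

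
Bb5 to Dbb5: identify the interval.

Descending from Bb5 to Dbb5 is the same interval as ascending Dbb5 to Bb5.
D to B spans six letter names (D-E-F-G-A-B): a sixth.
Dbb5 to Bb5 spans 10 semitones — one semitone wider than the major sixth (9) — giving an augmented sixth.

augmented 6th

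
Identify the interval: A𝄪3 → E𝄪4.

A to E spans five letter names (A-B-C-D-E): a fifth.
A##3 to E##4 is 7 semitones, matching the perfect fifth exactly, so the quality is perfect.

P5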